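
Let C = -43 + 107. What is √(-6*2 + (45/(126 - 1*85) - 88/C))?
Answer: I*√330214/164 ≈ 3.5039*I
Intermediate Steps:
C = 64
√(-6*2 + (45/(126 - 1*85) - 88/C)) = √(-6*2 + (45/(126 - 1*85) - 88/64)) = √(-12 + (45/(126 - 85) - 88*1/64)) = √(-12 + (45/41 - 11/8)) = √(-12 - 91/328) = √(-4027/328) = I*√330214/164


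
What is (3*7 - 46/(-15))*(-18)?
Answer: -2166/5 ≈ -433.20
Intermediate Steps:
(3*7 - 46/(-15))*(-18) = (21 - 46*(-1/15))*(-18) = (21 + 46/15)*(-18) = (361/15)*(-18) = -2166/5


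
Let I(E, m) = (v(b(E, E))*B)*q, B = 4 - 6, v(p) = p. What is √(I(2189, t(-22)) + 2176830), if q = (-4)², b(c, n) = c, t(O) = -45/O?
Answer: √2106782 ≈ 1451.5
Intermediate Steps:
q = 16
B = -2
I(E, m) = -32*E (I(E, m) = (E*(-2))*16 = -2*E*16 = -32*E)
√(I(2189, t(-22)) + 2176830) = √(-32*2189 + 2176830) = √(-70048 + 2176830) = √2106782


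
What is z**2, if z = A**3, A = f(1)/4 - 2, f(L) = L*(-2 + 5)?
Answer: 15625/4096 ≈ 3.8147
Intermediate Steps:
f(L) = 3*L (f(L) = L*3 = 3*L)
A = -5/4 (A = (3*1)/4 - 2 = (1/4)*3 - 2 = 3/4 - 2 = -5/4 ≈ -1.2500)
z = -125/64 (z = (-5/4)**3 = -125/64 ≈ -1.9531)
z**2 = (-125/64)**2 = 15625/4096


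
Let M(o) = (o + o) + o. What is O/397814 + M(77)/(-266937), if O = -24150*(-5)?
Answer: 486981026/1608958723 ≈ 0.30267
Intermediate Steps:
O = 120750
M(o) = 3*o (M(o) = 2*o + o = 3*o)
O/397814 + M(77)/(-266937) = 120750/397814 + (3*77)/(-266937) = 120750*(1/397814) + 231*(-1/266937) = 60375/198907 - 7/8089 = 486981026/1608958723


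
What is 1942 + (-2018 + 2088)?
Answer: 2012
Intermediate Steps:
1942 + (-2018 + 2088) = 1942 + 70 = 2012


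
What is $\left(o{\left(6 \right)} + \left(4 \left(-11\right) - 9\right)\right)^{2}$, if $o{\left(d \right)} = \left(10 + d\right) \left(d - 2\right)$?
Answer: $121$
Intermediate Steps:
$o{\left(d \right)} = \left(-2 + d\right) \left(10 + d\right)$ ($o{\left(d \right)} = \left(10 + d\right) \left(-2 + d\right) = \left(-2 + d\right) \left(10 + d\right)$)
$\left(o{\left(6 \right)} + \left(4 \left(-11\right) - 9\right)\right)^{2} = \left(\left(-20 + 6^{2} + 8 \cdot 6\right) + \left(4 \left(-11\right) - 9\right)\right)^{2} = \left(\left(-20 + 36 + 48\right) - 53\right)^{2} = \left(64 - 53\right)^{2} = 11^{2} = 121$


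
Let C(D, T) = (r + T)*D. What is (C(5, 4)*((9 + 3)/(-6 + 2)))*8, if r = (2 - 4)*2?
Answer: 0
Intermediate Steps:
r = -4 (r = -2*2 = -4)
C(D, T) = D*(-4 + T) (C(D, T) = (-4 + T)*D = D*(-4 + T))
(C(5, 4)*((9 + 3)/(-6 + 2)))*8 = ((5*(-4 + 4))*((9 + 3)/(-6 + 2)))*8 = ((5*0)*(12/(-4)))*8 = (0*(12*(-1/4)))*8 = (0*(-3))*8 = 0*8 = 0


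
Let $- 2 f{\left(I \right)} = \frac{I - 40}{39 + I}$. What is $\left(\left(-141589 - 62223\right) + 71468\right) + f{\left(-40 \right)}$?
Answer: $-132384$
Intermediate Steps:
$f{\left(I \right)} = - \frac{-40 + I}{2 \left(39 + I\right)}$ ($f{\left(I \right)} = - \frac{\left(I - 40\right) \frac{1}{39 + I}}{2} = - \frac{\left(-40 + I\right) \frac{1}{39 + I}}{2} = - \frac{\frac{1}{39 + I} \left(-40 + I\right)}{2} = - \frac{-40 + I}{2 \left(39 + I\right)}$)
$\left(\left(-141589 - 62223\right) + 71468\right) + f{\left(-40 \right)} = \left(\left(-141589 - 62223\right) + 71468\right) + \frac{40 - -40}{2 \left(39 - 40\right)} = \left(\left(-141589 - 62223\right) + 71468\right) + \frac{40 + 40}{2 \left(-1\right)} = \left(-203812 + 71468\right) + \frac{1}{2} \left(-1\right) 80 = -132344 - 40 = -132384$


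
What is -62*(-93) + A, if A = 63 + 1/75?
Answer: 437176/75 ≈ 5829.0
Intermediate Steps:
A = 4726/75 (A = 63 + 1/75 = 4726/75 ≈ 63.013)
-62*(-93) + A = -62*(-93) + 4726/75 = 5766 + 4726/75 = 437176/75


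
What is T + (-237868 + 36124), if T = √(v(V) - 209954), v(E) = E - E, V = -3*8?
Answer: -201744 + I*√209954 ≈ -2.0174e+5 + 458.21*I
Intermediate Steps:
V = -24
v(E) = 0
T = I*√209954 (T = √(0 - 209954) = √(-209954) = I*√209954 ≈ 458.21*I)
T + (-237868 + 36124) = I*√209954 + (-237868 + 36124) = I*√209954 - 201744 = -201744 + I*√209954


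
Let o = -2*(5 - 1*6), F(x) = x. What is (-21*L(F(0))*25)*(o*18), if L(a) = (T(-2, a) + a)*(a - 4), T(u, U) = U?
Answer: 0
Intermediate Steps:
L(a) = 2*a*(-4 + a) (L(a) = (a + a)*(a - 4) = (2*a)*(-4 + a) = 2*a*(-4 + a))
o = 2 (o = -2*(5 - 6) = -2*(-1) = 2)
(-21*L(F(0))*25)*(o*18) = (-42*0*(-4 + 0)*25)*(2*18) = (-42*0*(-4)*25)*36 = (-21*0*25)*36 = (0*25)*36 = 0*36 = 0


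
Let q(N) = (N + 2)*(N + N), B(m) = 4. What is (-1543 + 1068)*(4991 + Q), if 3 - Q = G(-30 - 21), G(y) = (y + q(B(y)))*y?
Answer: -2299475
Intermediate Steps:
q(N) = 2*N*(2 + N) (q(N) = (2 + N)*(2*N) = 2*N*(2 + N))
G(y) = y*(48 + y) (G(y) = (y + 2*4*(2 + 4))*y = (y + 2*4*6)*y = (y + 48)*y = (48 + y)*y = y*(48 + y))
Q = -150 (Q = 3 - (-30 - 21)*(48 + (-30 - 21)) = 3 - (-51)*(48 - 51) = 3 - (-51)*(-3) = 3 - 1*153 = 3 - 153 = -150)
(-1543 + 1068)*(4991 + Q) = (-1543 + 1068)*(4991 - 150) = -475*4841 = -2299475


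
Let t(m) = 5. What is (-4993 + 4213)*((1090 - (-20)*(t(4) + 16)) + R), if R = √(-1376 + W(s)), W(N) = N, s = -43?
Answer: -1177800 - 780*I*√1419 ≈ -1.1778e+6 - 29382.0*I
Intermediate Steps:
R = I*√1419 (R = √(-1376 - 43) = √(-1419) = I*√1419 ≈ 37.67*I)
(-4993 + 4213)*((1090 - (-20)*(t(4) + 16)) + R) = (-4993 + 4213)*((1090 - (-20)*(5 + 16)) + I*√1419) = -780*((1090 - (-20)*21) + I*√1419) = -780*((1090 - 1*(-420)) + I*√1419) = -780*((1090 + 420) + I*√1419) = -780*(1510 + I*√1419) = -1177800 - 780*I*√1419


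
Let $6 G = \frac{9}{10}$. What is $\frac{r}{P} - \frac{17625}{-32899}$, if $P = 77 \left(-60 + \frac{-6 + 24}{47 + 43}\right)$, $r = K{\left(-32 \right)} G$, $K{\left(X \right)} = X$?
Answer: $\frac{406569951}{757433677} \approx 0.53677$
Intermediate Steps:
$G = \frac{3}{20}$ ($G = \frac{9 \cdot \frac{1}{10}}{6} = \frac{1}{6} \cdot \frac{9}{10} = \frac{3}{20} \approx 0.15$)
$r = - \frac{24}{5}$ ($r = \left(-32\right) \frac{3}{20} = - \frac{24}{5} \approx -4.8$)
$P = - \frac{23023}{5}$ ($P = 77 \left(-60 + \frac{18}{90}\right) = 77 \left(-60 + 18 \cdot \frac{1}{90}\right) = 77 \left(-60 + \frac{1}{5}\right) = 77 \left(- \frac{299}{5}\right) = - \frac{23023}{5} \approx -4604.6$)
$\frac{r}{P} - \frac{17625}{-32899} = - \frac{24}{5 \left(- \frac{23023}{5}\right)} - \frac{17625}{-32899} = \left(- \frac{24}{5}\right) \left(- \frac{5}{23023}\right) - - \frac{17625}{32899} = \frac{24}{23023} + \frac{17625}{32899} = \frac{406569951}{757433677}$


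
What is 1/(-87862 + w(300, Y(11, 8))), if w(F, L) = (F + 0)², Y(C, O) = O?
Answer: 1/2138 ≈ 0.00046773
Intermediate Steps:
w(F, L) = F²
1/(-87862 + w(300, Y(11, 8))) = 1/(-87862 + 300²) = 1/(-87862 + 90000) = 1/2138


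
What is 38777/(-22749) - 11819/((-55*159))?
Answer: -147242/417065 ≈ -0.35304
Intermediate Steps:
38777/(-22749) - 11819/((-55*159)) = 38777*(-1/22749) - 11819/(-8745) = -38777/22749 - 11819*(-1/8745) = -38777/22749 + 223/165 = -147242/417065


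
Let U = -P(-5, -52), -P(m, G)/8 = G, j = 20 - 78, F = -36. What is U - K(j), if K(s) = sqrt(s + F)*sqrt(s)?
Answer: -416 + 2*sqrt(1363) ≈ -342.16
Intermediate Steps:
j = -58
P(m, G) = -8*G
K(s) = sqrt(s)*sqrt(-36 + s) (K(s) = sqrt(s - 36)*sqrt(s) = sqrt(-36 + s)*sqrt(s) = sqrt(s)*sqrt(-36 + s))
U = -416 (U = -(-8)*(-52) = -1*416 = -416)
U - K(j) = -416 - sqrt(-58)*sqrt(-36 - 58) = -416 - I*sqrt(58)*sqrt(-94) = -416 - I*sqrt(58)*I*sqrt(94) = -416 - (-2)*sqrt(1363) = -416 + 2*sqrt(1363)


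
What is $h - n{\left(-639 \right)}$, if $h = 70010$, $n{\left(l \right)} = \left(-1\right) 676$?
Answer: $70686$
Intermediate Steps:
$n{\left(l \right)} = -676$
$h - n{\left(-639 \right)} = 70010 - -676 = 70010 + 676 = 70686$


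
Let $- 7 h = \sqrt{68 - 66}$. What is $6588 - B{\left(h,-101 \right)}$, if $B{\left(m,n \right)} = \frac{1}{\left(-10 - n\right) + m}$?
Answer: $\frac{2673188537}{405767} - \frac{7 \sqrt{2}}{405767} \approx 6588.0$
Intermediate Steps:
$h = - \frac{\sqrt{2}}{7}$ ($h = - \frac{\sqrt{68 - 66}}{7} = - \frac{\sqrt{2}}{7} \approx -0.20203$)
$B{\left(m,n \right)} = \frac{1}{-10 + m - n}$
$6588 - B{\left(h,-101 \right)} = 6588 - \frac{1}{-10 - \frac{\sqrt{2}}{7} - -101} = 6588 - \frac{1}{-10 - \frac{\sqrt{2}}{7} + 101} = 6588 - \frac{1}{91 - \frac{\sqrt{2}}{7}}$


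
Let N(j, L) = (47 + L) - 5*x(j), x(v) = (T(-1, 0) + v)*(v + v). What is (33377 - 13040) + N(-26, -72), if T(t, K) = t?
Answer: 13292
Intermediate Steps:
x(v) = 2*v*(-1 + v) (x(v) = (-1 + v)*(v + v) = (-1 + v)*(2*v) = 2*v*(-1 + v))
N(j, L) = 47 + L - 10*j*(-1 + j) (N(j, L) = (47 + L) - 5*2*j*(-1 + j) = (47 + L) - 10*j*(-1 + j) = 47 + L - 10*j*(-1 + j))
(33377 - 13040) + N(-26, -72) = (33377 - 13040) + (47 - 72 - 10*(-26)*(-1 - 26)) = 20337 + (47 - 72 - 10*(-26)*(-27)) = 20337 + (47 - 72 - 7020) = 20337 - 7045 = 13292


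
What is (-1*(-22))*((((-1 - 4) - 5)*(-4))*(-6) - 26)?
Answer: -5852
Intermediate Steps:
(-1*(-22))*((((-1 - 4) - 5)*(-4))*(-6) - 26) = 22*(((-5 - 5)*(-4))*(-6) - 26) = 22*(-10*(-4)*(-6) - 26) = 22*(40*(-6) - 26) = 22*(-240 - 26) = 22*(-266) = -5852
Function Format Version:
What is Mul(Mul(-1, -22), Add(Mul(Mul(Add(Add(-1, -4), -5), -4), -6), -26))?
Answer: -5852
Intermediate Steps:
Mul(Mul(-1, -22), Add(Mul(Mul(Add(Add(-1, -4), -5), -4), -6), -26)) = Mul(22, Add(Mul(Mul(Add(-5, -5), -4), -6), -26)) = Mul(22, Add(Mul(Mul(-10, -4), -6), -26)) = Mul(22, Add(Mul(40, -6), -26)) = Mul(22, Add(-240, -26)) = Mul(22, -266) = -5852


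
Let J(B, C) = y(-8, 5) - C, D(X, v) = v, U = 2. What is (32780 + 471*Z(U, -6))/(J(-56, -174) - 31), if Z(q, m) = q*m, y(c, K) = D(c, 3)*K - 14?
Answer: 3391/18 ≈ 188.39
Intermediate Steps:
y(c, K) = -14 + 3*K (y(c, K) = 3*K - 14 = -14 + 3*K)
Z(q, m) = m*q
J(B, C) = 1 - C (J(B, C) = (-14 + 3*5) - C = (-14 + 15) - C = 1 - C)
(32780 + 471*Z(U, -6))/(J(-56, -174) - 31) = (32780 + 471*(-6*2))/((1 - 1*(-174)) - 31) = (32780 + 471*(-12))/((1 + 174) - 31) = (32780 - 5652)/(175 - 31) = 27128/144 = 27128*(1/144) = 3391/18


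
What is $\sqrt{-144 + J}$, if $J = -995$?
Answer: $i \sqrt{1139} \approx 33.749 i$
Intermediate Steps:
$\sqrt{-144 + J} = \sqrt{-144 - 995} = \sqrt{-1139} = i \sqrt{1139}$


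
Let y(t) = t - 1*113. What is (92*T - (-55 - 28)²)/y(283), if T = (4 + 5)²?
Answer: 563/170 ≈ 3.3118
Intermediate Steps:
y(t) = -113 + t (y(t) = t - 113 = -113 + t)
T = 81 (T = 9² = 81)
(92*T - (-55 - 28)²)/y(283) = (92*81 - (-55 - 28)²)/(-113 + 283) = (7452 - 1*(-83)²)/170 = (7452 - 1*6889)*(1/170) = (7452 - 6889)*(1/170) = 563*(1/170) = 563/170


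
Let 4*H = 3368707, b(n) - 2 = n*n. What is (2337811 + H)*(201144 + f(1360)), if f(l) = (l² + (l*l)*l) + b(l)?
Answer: 16023044636329523/2 ≈ 8.0115e+15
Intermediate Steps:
b(n) = 2 + n² (b(n) = 2 + n*n = 2 + n²)
f(l) = 2 + l³ + 2*l² (f(l) = (l² + (l*l)*l) + (2 + l²) = (l² + l²*l) + (2 + l²) = (l² + l³) + (2 + l²) = 2 + l³ + 2*l²)
H = 3368707/4 (H = (¼)*3368707 = 3368707/4 ≈ 8.4218e+5)
(2337811 + H)*(201144 + f(1360)) = (2337811 + 3368707/4)*(201144 + (2 + 1360³ + 2*1360²)) = 12719951*(201144 + (2 + 2515456000 + 2*1849600))/4 = 12719951*(201144 + (2 + 2515456000 + 3699200))/4 = 12719951*(201144 + 2519155202)/4 = (12719951/4)*2519356346 = 16023044636329523/2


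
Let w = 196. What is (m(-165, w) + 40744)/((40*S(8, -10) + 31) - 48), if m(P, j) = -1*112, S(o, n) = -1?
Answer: -13544/19 ≈ -712.84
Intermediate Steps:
m(P, j) = -112
(m(-165, w) + 40744)/((40*S(8, -10) + 31) - 48) = (-112 + 40744)/((40*(-1) + 31) - 48) = 40632/((-40 + 31) - 48) = 40632/(-9 - 48) = 40632/(-57) = 40632*(-1/57) = -13544/19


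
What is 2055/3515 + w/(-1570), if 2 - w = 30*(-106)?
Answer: -795838/551855 ≈ -1.4421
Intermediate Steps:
w = 3182 (w = 2 - 30*(-106) = 2 - 1*(-3180) = 2 + 3180 = 3182)
2055/3515 + w/(-1570) = 2055/3515 + 3182/(-1570) = 2055*(1/3515) + 3182*(-1/1570) = 411/703 - 1591/785 = -795838/551855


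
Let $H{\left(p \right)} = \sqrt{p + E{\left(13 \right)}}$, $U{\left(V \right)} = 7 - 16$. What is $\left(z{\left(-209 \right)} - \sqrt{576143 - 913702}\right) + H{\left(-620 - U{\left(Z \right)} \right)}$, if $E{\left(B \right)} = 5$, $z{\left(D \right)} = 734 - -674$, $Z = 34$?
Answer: $1408 + i \sqrt{606} - i \sqrt{337559} \approx 1408.0 - 556.38 i$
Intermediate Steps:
$z{\left(D \right)} = 1408$ ($z{\left(D \right)} = 734 + 674 = 1408$)
$U{\left(V \right)} = -9$
$H{\left(p \right)} = \sqrt{5 + p}$ ($H{\left(p \right)} = \sqrt{p + 5} = \sqrt{5 + p}$)
$\left(z{\left(-209 \right)} - \sqrt{576143 - 913702}\right) + H{\left(-620 - U{\left(Z \right)} \right)} = \left(1408 - \sqrt{576143 - 913702}\right) + \sqrt{5 - 611} = \left(1408 - \sqrt{-337559}\right) + \sqrt{5 + \left(-620 + 9\right)} = \left(1408 - i \sqrt{337559}\right) + \sqrt{5 - 611} = \left(1408 - i \sqrt{337559}\right) + \sqrt{-606} = \left(1408 - i \sqrt{337559}\right) + i \sqrt{606} = 1408 + i \sqrt{606} - i \sqrt{337559}$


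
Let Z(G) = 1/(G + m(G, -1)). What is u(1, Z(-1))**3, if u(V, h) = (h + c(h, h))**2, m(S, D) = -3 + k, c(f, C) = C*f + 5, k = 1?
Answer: 6321363049/531441 ≈ 11895.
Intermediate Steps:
c(f, C) = 5 + C*f
m(S, D) = -2 (m(S, D) = -3 + 1 = -2)
Z(G) = 1/(-2 + G) (Z(G) = 1/(G - 2) = 1/(-2 + G))
u(V, h) = (5 + h + h**2)**2 (u(V, h) = (h + (5 + h*h))**2 = (h + (5 + h**2))**2 = (5 + h + h**2)**2)
u(1, Z(-1))**3 = ((5 + 1/(-2 - 1) + (1/(-2 - 1))**2)**2)**3 = ((5 + 1/(-3) + (1/(-3))**2)**2)**3 = ((5 - 1/3 + (-1/3)**2)**2)**3 = ((5 - 1/3 + 1/9)**2)**3 = ((43/9)**2)**3 = (1849/81)**3 = 6321363049/531441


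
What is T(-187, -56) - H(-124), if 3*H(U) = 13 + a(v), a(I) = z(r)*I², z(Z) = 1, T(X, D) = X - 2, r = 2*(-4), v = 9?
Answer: -661/3 ≈ -220.33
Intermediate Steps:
r = -8
T(X, D) = -2 + X
a(I) = I² (a(I) = 1*I² = I²)
H(U) = 94/3 (H(U) = (13 + 9²)/3 = (13 + 81)/3 = (⅓)*94 = 94/3)
T(-187, -56) - H(-124) = (-2 - 187) - 1*94/3 = -189 - 94/3 = -661/3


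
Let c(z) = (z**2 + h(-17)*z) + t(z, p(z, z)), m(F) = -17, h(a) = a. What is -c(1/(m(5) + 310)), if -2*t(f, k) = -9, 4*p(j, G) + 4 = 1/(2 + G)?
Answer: -762681/171698 ≈ -4.4420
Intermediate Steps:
p(j, G) = -1 + 1/(4*(2 + G))
t(f, k) = 9/2 (t(f, k) = -1/2*(-9) = 9/2)
c(z) = 9/2 + z**2 - 17*z (c(z) = (z**2 - 17*z) + 9/2 = 9/2 + z**2 - 17*z)
-c(1/(m(5) + 310)) = -(9/2 + (1/(-17 + 310))**2 - 17/(-17 + 310)) = -(9/2 + (1/293)**2 - 17/293) = -(9/2 + (1/293)**2 - 17*1/293) = -(9/2 + 1/85849 - 17/293) = -1*762681/171698 = -762681/171698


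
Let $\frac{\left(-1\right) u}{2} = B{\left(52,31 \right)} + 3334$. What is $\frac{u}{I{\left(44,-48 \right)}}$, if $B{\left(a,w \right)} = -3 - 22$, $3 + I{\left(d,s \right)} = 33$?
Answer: $- \frac{1103}{5} \approx -220.6$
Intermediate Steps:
$I{\left(d,s \right)} = 30$ ($I{\left(d,s \right)} = -3 + 33 = 30$)
$B{\left(a,w \right)} = -25$ ($B{\left(a,w \right)} = -3 - 22 = -25$)
$u = -6618$ ($u = - 2 \left(-25 + 3334\right) = \left(-2\right) 3309 = -6618$)
$\frac{u}{I{\left(44,-48 \right)}} = - \frac{6618}{30} = \left(-6618\right) \frac{1}{30} = - \frac{1103}{5}$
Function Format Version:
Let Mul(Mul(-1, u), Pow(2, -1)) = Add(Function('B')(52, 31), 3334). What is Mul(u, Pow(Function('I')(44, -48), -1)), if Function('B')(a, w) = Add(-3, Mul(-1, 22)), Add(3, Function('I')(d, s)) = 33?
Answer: Rational(-1103, 5) ≈ -220.60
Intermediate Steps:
Function('I')(d, s) = 30 (Function('I')(d, s) = Add(-3, 33) = 30)
Function('B')(a, w) = -25 (Function('B')(a, w) = Add(-3, -22) = -25)
u = -6618 (u = Mul(-2, Add(-25, 3334)) = Mul(-2, 3309) = -6618)
Mul(u, Pow(Function('I')(44, -48), -1)) = Mul(-6618, Pow(30, -1)) = Mul(-6618, Rational(1, 30)) = Rational(-1103, 5)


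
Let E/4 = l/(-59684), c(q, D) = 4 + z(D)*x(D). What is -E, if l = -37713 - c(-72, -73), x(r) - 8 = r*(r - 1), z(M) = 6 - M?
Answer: -465107/14921 ≈ -31.171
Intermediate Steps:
x(r) = 8 + r*(-1 + r) (x(r) = 8 + r*(r - 1) = 8 + r*(-1 + r))
c(q, D) = 4 + (6 - D)*(8 + D**2 - D)
l = -465107 (l = -37713 - (4 - (-6 - 73)*(8 + (-73)**2 - 1*(-73))) = -37713 - (4 - 1*(-79)*(8 + 5329 + 73)) = -37713 - (4 - 1*(-79)*5410) = -37713 - (4 + 427390) = -37713 - 1*427394 = -37713 - 427394 = -465107)
E = 465107/14921 (E = 4*(-465107/(-59684)) = 4*(-465107*(-1/59684)) = 4*(465107/59684) = 465107/14921 ≈ 31.171)
-E = -1*465107/14921 = -465107/14921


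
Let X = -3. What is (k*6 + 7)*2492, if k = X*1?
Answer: -27412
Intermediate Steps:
k = -3 (k = -3*1 = -3)
(k*6 + 7)*2492 = (-3*6 + 7)*2492 = (-18 + 7)*2492 = -11*2492 = -27412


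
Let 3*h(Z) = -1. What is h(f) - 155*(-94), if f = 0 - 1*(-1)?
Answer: 43709/3 ≈ 14570.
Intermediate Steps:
f = 1 (f = 0 + 1 = 1)
h(Z) = -1/3 (h(Z) = (1/3)*(-1) = -1/3)
h(f) - 155*(-94) = -1/3 - 155*(-94) = -1/3 + 14570 = 43709/3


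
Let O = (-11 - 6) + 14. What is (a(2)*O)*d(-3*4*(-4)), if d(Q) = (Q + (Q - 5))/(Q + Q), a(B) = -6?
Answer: 273/16 ≈ 17.063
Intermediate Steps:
O = -3 (O = -17 + 14 = -3)
d(Q) = (-5 + 2*Q)/(2*Q) (d(Q) = (Q + (-5 + Q))/((2*Q)) = (-5 + 2*Q)*(1/(2*Q)) = (-5 + 2*Q)/(2*Q))
(a(2)*O)*d(-3*4*(-4)) = (-6*(-3))*((-5/2 - 3*4*(-4))/((-3*4*(-4)))) = 18*((-5/2 - 12*(-4))/((-12*(-4)))) = 18*((-5/2 + 48)/48) = 18*((1/48)*(91/2)) = 18*(91/96) = 273/16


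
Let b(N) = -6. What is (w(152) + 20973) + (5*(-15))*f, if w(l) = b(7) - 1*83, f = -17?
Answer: 22159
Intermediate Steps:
w(l) = -89 (w(l) = -6 - 1*83 = -6 - 83 = -89)
(w(152) + 20973) + (5*(-15))*f = (-89 + 20973) + (5*(-15))*(-17) = 20884 - 75*(-17) = 20884 + 1275 = 22159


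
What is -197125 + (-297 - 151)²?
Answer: 3579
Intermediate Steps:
-197125 + (-297 - 151)² = -197125 + (-448)² = -197125 + 200704 = 3579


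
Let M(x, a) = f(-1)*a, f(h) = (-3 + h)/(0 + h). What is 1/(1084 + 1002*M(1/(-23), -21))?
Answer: -1/83084 ≈ -1.2036e-5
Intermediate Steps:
f(h) = (-3 + h)/h
M(x, a) = 4*a (M(x, a) = ((-3 - 1)/(-1))*a = (-1*(-4))*a = 4*a)
1/(1084 + 1002*M(1/(-23), -21)) = 1/(1084 + 1002*(4*(-21))) = 1/(1084 + 1002*(-84)) = 1/(1084 - 84168) = 1/(-83084) = -1/83084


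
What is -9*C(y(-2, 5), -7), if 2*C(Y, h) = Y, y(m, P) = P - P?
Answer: 0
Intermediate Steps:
y(m, P) = 0
C(Y, h) = Y/2
-9*C(y(-2, 5), -7) = -9*0/2 = -9*0 = 0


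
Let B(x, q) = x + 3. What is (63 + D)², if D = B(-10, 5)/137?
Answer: 74373376/18769 ≈ 3962.6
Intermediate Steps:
B(x, q) = 3 + x
D = -7/137 (D = (3 - 10)/137 = -7*1/137 = -7/137 ≈ -0.051095)
(63 + D)² = (63 - 7/137)² = (8624/137)² = 74373376/18769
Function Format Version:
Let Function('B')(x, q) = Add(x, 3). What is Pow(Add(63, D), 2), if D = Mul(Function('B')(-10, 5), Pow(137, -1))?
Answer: Rational(74373376, 18769) ≈ 3962.6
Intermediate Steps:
Function('B')(x, q) = Add(3, x)
D = Rational(-7, 137) (D = Mul(Add(3, -10), Pow(137, -1)) = Mul(-7, Rational(1, 137)) = Rational(-7, 137) ≈ -0.051095)
Pow(Add(63, D), 2) = Pow(Add(63, Rational(-7, 137)), 2) = Pow(Rational(8624, 137), 2) = Rational(74373376, 18769)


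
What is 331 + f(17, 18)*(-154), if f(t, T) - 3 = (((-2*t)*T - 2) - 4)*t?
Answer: 1617793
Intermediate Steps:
f(t, T) = 3 + t*(-6 - 2*T*t) (f(t, T) = 3 + (((-2*t)*T - 2) - 4)*t = 3 + ((-2*T*t - 2) - 4)*t = 3 + ((-2 - 2*T*t) - 4)*t = 3 + (-6 - 2*T*t)*t = 3 + t*(-6 - 2*T*t))
331 + f(17, 18)*(-154) = 331 + (3 - 6*17 - 2*18*17²)*(-154) = 331 + (3 - 102 - 2*18*289)*(-154) = 331 + (3 - 102 - 10404)*(-154) = 331 - 10503*(-154) = 331 + 1617462 = 1617793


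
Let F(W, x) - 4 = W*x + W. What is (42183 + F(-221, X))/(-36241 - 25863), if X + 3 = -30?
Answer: -7037/8872 ≈ -0.79317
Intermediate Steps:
X = -33 (X = -3 - 30 = -33)
F(W, x) = 4 + W + W*x (F(W, x) = 4 + (W*x + W) = 4 + (W + W*x) = 4 + W + W*x)
(42183 + F(-221, X))/(-36241 - 25863) = (42183 + (4 - 221 - 221*(-33)))/(-36241 - 25863) = (42183 + (4 - 221 + 7293))/(-62104) = (42183 + 7076)*(-1/62104) = 49259*(-1/62104) = -7037/8872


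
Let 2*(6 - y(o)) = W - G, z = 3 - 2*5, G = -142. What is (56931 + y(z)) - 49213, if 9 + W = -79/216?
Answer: 3308119/432 ≈ 7657.7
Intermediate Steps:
z = -7 (z = 3 - 10 = -7)
W = -2023/216 (W = -9 - 79/216 = -2023/216 ≈ -9.3657)
y(o) = -26057/432 (y(o) = 6 - (-2023/216 - 1*(-142))/2 = 6 - (-2023/216 + 142)/2 = 6 - 1/2*28649/216 = 6 - 28649/432 = -26057/432)
(56931 + y(z)) - 49213 = (56931 - 26057/432) - 49213 = 24568135/432 - 49213 = 3308119/432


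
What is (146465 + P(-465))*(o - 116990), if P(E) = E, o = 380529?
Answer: 38476694000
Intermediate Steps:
(146465 + P(-465))*(o - 116990) = (146465 - 465)*(380529 - 116990) = 146000*263539 = 38476694000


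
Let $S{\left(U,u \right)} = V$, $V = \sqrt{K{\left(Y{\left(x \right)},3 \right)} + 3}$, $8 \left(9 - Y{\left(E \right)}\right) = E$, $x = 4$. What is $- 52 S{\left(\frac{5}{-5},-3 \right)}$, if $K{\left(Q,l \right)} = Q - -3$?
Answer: $- 26 \sqrt{58} \approx -198.01$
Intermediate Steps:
$Y{\left(E \right)} = 9 - \frac{E}{8}$
$K{\left(Q,l \right)} = 3 + Q$ ($K{\left(Q,l \right)} = Q + 3 = 3 + Q$)
$V = \frac{\sqrt{58}}{2}$ ($V = \sqrt{\left(3 + \left(9 - \frac{1}{2}\right)\right) + 3} = \sqrt{\left(3 + \frac{17}{2}\right) + 3} = \sqrt{\frac{23}{2} + 3} = \sqrt{\frac{29}{2}} = \frac{\sqrt{58}}{2} \approx 3.8079$)
$S{\left(U,u \right)} = \frac{\sqrt{58}}{2}$
$- 52 S{\left(\frac{5}{-5},-3 \right)} = - 52 \frac{\sqrt{58}}{2} = - 26 \sqrt{58}$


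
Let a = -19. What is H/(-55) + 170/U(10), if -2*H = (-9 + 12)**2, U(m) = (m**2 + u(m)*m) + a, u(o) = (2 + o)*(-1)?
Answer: -18349/4290 ≈ -4.2772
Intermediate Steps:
u(o) = -2 - o
U(m) = -19 + m**2 + m*(-2 - m) (U(m) = (m**2 + (-2 - m)*m) - 19 = (m**2 + m*(-2 - m)) - 19 = -19 + m**2 + m*(-2 - m))
H = -9/2 (H = -(-9 + 12)**2/2 = -1/2*3**2 = -1/2*9 = -9/2 ≈ -4.5000)
H/(-55) + 170/U(10) = -9/2/(-55) + 170/(-19 - 2*10) = -9/2*(-1/55) + 170/(-19 - 20) = 9/110 + 170/(-39) = 9/110 + 170*(-1/39) = 9/110 - 170/39 = -18349/4290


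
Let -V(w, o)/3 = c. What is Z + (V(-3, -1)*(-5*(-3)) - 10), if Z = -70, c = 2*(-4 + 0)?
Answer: 280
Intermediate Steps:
c = -8 (c = 2*(-4) = -8)
V(w, o) = 24 (V(w, o) = -3*(-8) = 24)
Z + (V(-3, -1)*(-5*(-3)) - 10) = -70 + (24*(-5*(-3)) - 10) = -70 + (24*15 - 10) = -70 + (360 - 10) = -70 + 350 = 280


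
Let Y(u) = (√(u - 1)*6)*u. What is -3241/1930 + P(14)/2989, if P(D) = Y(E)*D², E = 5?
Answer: 265499/117730 ≈ 2.2551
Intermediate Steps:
Y(u) = 6*u*√(-1 + u) (Y(u) = (√(-1 + u)*6)*u = (6*√(-1 + u))*u = 6*u*√(-1 + u))
P(D) = 60*D² (P(D) = (6*5*√(-1 + 5))*D² = (6*5*√4)*D² = (6*5*2)*D² = 60*D²)
-3241/1930 + P(14)/2989 = -3241/1930 + (60*14²)/2989 = -3241*1/1930 + (60*196)*(1/2989) = -3241/1930 + 11760*(1/2989) = -3241/1930 + 240/61 = 265499/117730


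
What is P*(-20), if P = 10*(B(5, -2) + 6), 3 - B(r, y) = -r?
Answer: -2800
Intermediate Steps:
B(r, y) = 3 + r (B(r, y) = 3 - (-1)*r = 3 + r)
P = 140 (P = 10*((3 + 5) + 6) = 10*(8 + 6) = 10*14 = 140)
P*(-20) = 140*(-20) = -2800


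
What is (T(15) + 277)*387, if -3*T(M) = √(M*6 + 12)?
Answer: 107199 - 129*√102 ≈ 1.0590e+5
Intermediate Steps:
T(M) = -√(12 + 6*M)/3 (T(M) = -√(M*6 + 12)/3 = -√(6*M + 12)/3 = -√(12 + 6*M)/3)
(T(15) + 277)*387 = (-√(12 + 6*15)/3 + 277)*387 = (-√(12 + 90)/3 + 277)*387 = (-√102/3 + 277)*387 = (277 - √102/3)*387 = 107199 - 129*√102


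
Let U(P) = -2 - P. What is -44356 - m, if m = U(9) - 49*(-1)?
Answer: -44394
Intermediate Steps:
m = 38 (m = (-2 - 1*9) - 49*(-1) = (-2 - 9) + 49 = -11 + 49 = 38)
-44356 - m = -44356 - 1*38 = -44356 - 38 = -44394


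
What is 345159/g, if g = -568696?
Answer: -345159/568696 ≈ -0.60693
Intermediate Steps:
345159/g = 345159/(-568696) = 345159*(-1/568696) = -345159/568696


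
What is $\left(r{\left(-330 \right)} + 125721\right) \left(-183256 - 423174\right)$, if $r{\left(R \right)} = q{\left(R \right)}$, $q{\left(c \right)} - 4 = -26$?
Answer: $-76227644570$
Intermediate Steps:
$q{\left(c \right)} = -22$ ($q{\left(c \right)} = 4 - 26 = -22$)
$r{\left(R \right)} = -22$
$\left(r{\left(-330 \right)} + 125721\right) \left(-183256 - 423174\right) = \left(-22 + 125721\right) \left(-183256 - 423174\right) = 125699 \left(-606430\right) = -76227644570$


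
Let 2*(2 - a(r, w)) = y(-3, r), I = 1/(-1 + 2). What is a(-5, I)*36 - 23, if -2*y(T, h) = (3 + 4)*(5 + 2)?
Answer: 490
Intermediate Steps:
I = 1 (I = 1/1 = 1)
y(T, h) = -49/2 (y(T, h) = -(3 + 4)*(5 + 2)/2 = -7*7/2 = -½*49 = -49/2)
a(r, w) = 57/4 (a(r, w) = 2 - ½*(-49/2) = 2 + 49/4 = 57/4)
a(-5, I)*36 - 23 = (57/4)*36 - 23 = 513 - 23 = 490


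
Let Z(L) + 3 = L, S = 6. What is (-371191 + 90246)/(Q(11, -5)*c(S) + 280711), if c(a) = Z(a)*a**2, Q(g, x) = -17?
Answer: -2443/2425 ≈ -1.0074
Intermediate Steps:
Z(L) = -3 + L
c(a) = a**2*(-3 + a) (c(a) = (-3 + a)*a**2 = a**2*(-3 + a))
(-371191 + 90246)/(Q(11, -5)*c(S) + 280711) = (-371191 + 90246)/(-17*6**2*(-3 + 6) + 280711) = -280945/(-612*3 + 280711) = -280945/(-17*108 + 280711) = -280945/(-1836 + 280711) = -280945/278875 = -280945*1/278875 = -2443/2425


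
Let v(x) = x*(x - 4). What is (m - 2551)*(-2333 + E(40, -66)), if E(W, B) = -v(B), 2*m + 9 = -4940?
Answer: 69884603/2 ≈ 3.4942e+7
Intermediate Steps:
m = -4949/2 (m = -9/2 + (½)*(-4940) = -9/2 - 2470 = -4949/2 ≈ -2474.5)
v(x) = x*(-4 + x)
E(W, B) = -B*(-4 + B)
(m - 2551)*(-2333 + E(40, -66)) = (-4949/2 - 2551)*(-2333 - 66*(4 - 1*(-66))) = -10051*(-2333 - 66*(4 + 66))/2 = -10051*(-2333 - 66*70)/2 = -10051*(-2333 - 4620)/2 = -10051/2*(-6953) = 69884603/2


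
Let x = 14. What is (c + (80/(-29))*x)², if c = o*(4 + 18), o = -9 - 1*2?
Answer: 66227044/841 ≈ 78748.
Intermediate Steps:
o = -11 (o = -9 - 2 = -11)
c = -242 (c = -11*(4 + 18) = -11*22 = -242)
(c + (80/(-29))*x)² = (-242 + (80/(-29))*14)² = (-242 + (80*(-1/29))*14)² = (-242 - 80/29*14)² = (-242 - 1120/29)² = (-8138/29)² = 66227044/841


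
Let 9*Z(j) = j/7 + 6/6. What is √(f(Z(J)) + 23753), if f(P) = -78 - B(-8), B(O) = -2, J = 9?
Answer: √23677 ≈ 153.87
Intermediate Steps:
Z(j) = ⅑ + j/63 (Z(j) = (j/7 + 6/6)/9 = (j*(⅐) + 6*(⅙))/9 = (j/7 + 1)/9 = (1 + j/7)/9 = ⅑ + j/63)
f(P) = -76 (f(P) = -78 - 1*(-2) = -78 + 2 = -76)
√(f(Z(J)) + 23753) = √(-76 + 23753) = √23677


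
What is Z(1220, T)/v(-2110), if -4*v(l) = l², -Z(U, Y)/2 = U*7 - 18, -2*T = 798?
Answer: 17044/1113025 ≈ 0.015313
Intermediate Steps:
T = -399 (T = -½*798 = -399)
Z(U, Y) = 36 - 14*U (Z(U, Y) = -2*(U*7 - 18) = -2*(7*U - 18) = -2*(-18 + 7*U) = 36 - 14*U)
v(l) = -l²/4
Z(1220, T)/v(-2110) = (36 - 14*1220)/((-¼*(-2110)²)) = (36 - 17080)/((-¼*4452100)) = -17044/(-1113025) = -17044*(-1/1113025) = 17044/1113025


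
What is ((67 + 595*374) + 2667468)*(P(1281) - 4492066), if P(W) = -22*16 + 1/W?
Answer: -5543903270638235/427 ≈ -1.2983e+13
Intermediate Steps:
P(W) = -352 + 1/W
((67 + 595*374) + 2667468)*(P(1281) - 4492066) = ((67 + 595*374) + 2667468)*((-352 + 1/1281) - 4492066) = ((67 + 222530) + 2667468)*((-352 + 1/1281) - 4492066) = (222597 + 2667468)*(-450911/1281 - 4492066) = 2890065*(-5754787457/1281) = -5543903270638235/427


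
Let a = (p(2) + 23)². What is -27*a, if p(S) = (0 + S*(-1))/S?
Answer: -13068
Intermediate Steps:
p(S) = -1 (p(S) = (0 - S)/S = (-S)/S = -1)
a = 484 (a = (-1 + 23)² = 22² = 484)
-27*a = -27*484 = -13068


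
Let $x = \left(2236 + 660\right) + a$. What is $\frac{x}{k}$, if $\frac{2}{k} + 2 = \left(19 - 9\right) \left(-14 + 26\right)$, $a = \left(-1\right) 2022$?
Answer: $51566$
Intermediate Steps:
$a = -2022$
$x = 874$ ($x = \left(2236 + 660\right) - 2022 = 2896 - 2022 = 874$)
$k = \frac{1}{59}$ ($k = \frac{2}{-2 + \left(19 - 9\right) \left(-14 + 26\right)} = \frac{2}{-2 + 10 \cdot 12} = \frac{2}{-2 + 120} = \frac{2}{118} = 2 \cdot \frac{1}{118} = \frac{1}{59} \approx 0.016949$)
$\frac{x}{k} = 874 \frac{1}{\frac{1}{59}} = 874 \cdot 59 = 51566$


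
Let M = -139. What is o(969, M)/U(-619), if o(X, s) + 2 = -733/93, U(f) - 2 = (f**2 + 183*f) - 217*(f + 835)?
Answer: -919/20740302 ≈ -4.4310e-5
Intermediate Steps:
U(f) = -181193 + f**2 - 34*f (U(f) = 2 + ((f**2 + 183*f) - 217*(f + 835)) = 2 + ((f**2 + 183*f) - 217*(835 + f)) = 2 + ((f**2 + 183*f) + (-181195 - 217*f)) = 2 + (-181195 + f**2 - 34*f) = -181193 + f**2 - 34*f)
o(X, s) = -919/93 (o(X, s) = -2 - 733/93 = -919/93)
o(969, M)/U(-619) = -919/(93*(-181193 + (-619)**2 - 34*(-619))) = -919/(93*(-181193 + 383161 + 21046)) = -919/93/223014 = -919/93*1/223014 = -919/20740302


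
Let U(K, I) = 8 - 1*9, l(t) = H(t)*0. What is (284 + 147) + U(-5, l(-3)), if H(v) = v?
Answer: 430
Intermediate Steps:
l(t) = 0 (l(t) = t*0 = 0)
U(K, I) = -1 (U(K, I) = 8 - 9 = -1)
(284 + 147) + U(-5, l(-3)) = (284 + 147) - 1 = 431 - 1 = 430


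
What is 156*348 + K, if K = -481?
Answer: 53807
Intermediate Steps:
156*348 + K = 156*348 - 481 = 54288 - 481 = 53807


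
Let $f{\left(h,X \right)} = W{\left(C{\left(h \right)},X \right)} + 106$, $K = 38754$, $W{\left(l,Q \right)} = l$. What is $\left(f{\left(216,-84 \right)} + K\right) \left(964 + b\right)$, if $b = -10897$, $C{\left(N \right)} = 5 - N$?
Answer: $-383900517$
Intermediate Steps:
$f{\left(h,X \right)} = 111 - h$ ($f{\left(h,X \right)} = \left(5 - h\right) + 106 = 111 - h$)
$\left(f{\left(216,-84 \right)} + K\right) \left(964 + b\right) = \left(\left(111 - 216\right) + 38754\right) \left(964 - 10897\right) = \left(\left(111 - 216\right) + 38754\right) \left(-9933\right) = \left(-105 + 38754\right) \left(-9933\right) = 38649 \left(-9933\right) = -383900517$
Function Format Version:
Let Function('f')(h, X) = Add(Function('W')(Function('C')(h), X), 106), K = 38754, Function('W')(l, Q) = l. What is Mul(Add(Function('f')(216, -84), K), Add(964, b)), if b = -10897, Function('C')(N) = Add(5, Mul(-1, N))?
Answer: -383900517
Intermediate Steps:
Function('f')(h, X) = Add(111, Mul(-1, h)) (Function('f')(h, X) = Add(Add(5, Mul(-1, h)), 106) = Add(111, Mul(-1, h)))
Mul(Add(Function('f')(216, -84), K), Add(964, b)) = Mul(Add(Add(111, Mul(-1, 216)), 38754), Add(964, -10897)) = Mul(Add(Add(111, -216), 38754), -9933) = Mul(Add(-105, 38754), -9933) = Mul(38649, -9933) = -383900517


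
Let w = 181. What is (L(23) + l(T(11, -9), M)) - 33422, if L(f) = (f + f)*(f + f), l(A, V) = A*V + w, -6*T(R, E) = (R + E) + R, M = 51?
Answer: -62471/2 ≈ -31236.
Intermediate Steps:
T(R, E) = -R/3 - E/6 (T(R, E) = -((R + E) + R)/6 = -((E + R) + R)/6 = -(E + 2*R)/6 = -R/3 - E/6)
l(A, V) = 181 + A*V (l(A, V) = A*V + 181 = 181 + A*V)
L(f) = 4*f² (L(f) = (2*f)*(2*f) = 4*f²)
(L(23) + l(T(11, -9), M)) - 33422 = (4*23² + (181 + (-⅓*11 - ⅙*(-9))*51)) - 33422 = (4*529 + (181 + (-11/3 + 3/2)*51)) - 33422 = (2116 + (181 - 13/6*51)) - 33422 = (2116 + (181 - 221/2)) - 33422 = (2116 + 141/2) - 33422 = 4373/2 - 33422 = -62471/2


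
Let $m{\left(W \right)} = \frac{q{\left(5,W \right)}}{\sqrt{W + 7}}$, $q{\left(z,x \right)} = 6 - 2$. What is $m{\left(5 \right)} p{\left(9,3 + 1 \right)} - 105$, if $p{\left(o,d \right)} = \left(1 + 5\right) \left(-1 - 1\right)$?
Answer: $-105 - 8 \sqrt{3} \approx -118.86$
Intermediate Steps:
$q{\left(z,x \right)} = 4$ ($q{\left(z,x \right)} = 6 - 2 = 4$)
$m{\left(W \right)} = \frac{4}{\sqrt{7 + W}}$ ($m{\left(W \right)} = \frac{4}{\sqrt{W + 7}} = \frac{4}{\sqrt{7 + W}}$)
$p{\left(o,d \right)} = -12$ ($p{\left(o,d \right)} = 6 \left(-2\right) = -12$)
$m{\left(5 \right)} p{\left(9,3 + 1 \right)} - 105 = \frac{4}{\sqrt{7 + 5}} \left(-12\right) - 105 = \frac{4}{2 \sqrt{3}} \left(-12\right) - 105 = 4 \frac{\sqrt{3}}{6} \left(-12\right) - 105 = \frac{2 \sqrt{3}}{3} \left(-12\right) - 105 = - 8 \sqrt{3} - 105 = -105 - 8 \sqrt{3}$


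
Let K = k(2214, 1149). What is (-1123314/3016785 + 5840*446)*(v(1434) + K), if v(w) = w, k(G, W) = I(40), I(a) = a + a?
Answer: 3965487855752068/1005595 ≈ 3.9434e+9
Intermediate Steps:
I(a) = 2*a
k(G, W) = 80 (k(G, W) = 2*40 = 80)
K = 80
(-1123314/3016785 + 5840*446)*(v(1434) + K) = (-1123314/3016785 + 5840*446)*(1434 + 80) = (-1123314*1/3016785 + 2604640)*1514 = (-374438/1005595 + 2604640)*1514 = (2619212586362/1005595)*1514 = 3965487855752068/1005595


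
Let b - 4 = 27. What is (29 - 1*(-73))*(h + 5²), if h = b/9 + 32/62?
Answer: 274720/93 ≈ 2954.0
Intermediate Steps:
b = 31 (b = 4 + 27 = 31)
h = 1105/279 (h = 31/9 + 32/62 = 31*(⅑) + 32*(1/62) = 31/9 + 16/31 = 1105/279 ≈ 3.9606)
(29 - 1*(-73))*(h + 5²) = (29 - 1*(-73))*(1105/279 + 5²) = (29 + 73)*(1105/279 + 25) = 102*(8080/279) = 274720/93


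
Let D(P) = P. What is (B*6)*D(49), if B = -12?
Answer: -3528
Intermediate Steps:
(B*6)*D(49) = -12*6*49 = -72*49 = -3528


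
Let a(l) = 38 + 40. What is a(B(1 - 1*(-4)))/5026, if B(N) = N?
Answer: 39/2513 ≈ 0.015519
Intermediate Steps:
a(l) = 78
a(B(1 - 1*(-4)))/5026 = 78/5026 = 78*(1/5026) = 39/2513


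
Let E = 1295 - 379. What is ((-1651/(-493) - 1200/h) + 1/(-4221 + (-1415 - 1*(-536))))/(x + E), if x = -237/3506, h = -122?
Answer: 208522033843/14485828786050 ≈ 0.014395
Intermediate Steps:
x = -237/3506 (x = -237*1/3506 = -237/3506 ≈ -0.067598)
E = 916
((-1651/(-493) - 1200/h) + 1/(-4221 + (-1415 - 1*(-536))))/(x + E) = ((-1651/(-493) - 1200/(-122)) + 1/(-4221 + (-1415 - 1*(-536))))/(-237/3506 + 916) = ((-1651*(-1/493) - 1200*(-1/122)) + 1/(-4221 + (-1415 + 536)))/(3211259/3506) = ((1651/493 + 600/61) + 1/(-4221 - 879))*(3506/3211259) = (396511/30073 + 1/(-5100))*(3506/3211259) = (396511/30073 - 1/5100)*(3506/3211259) = (118951531/9021900)*(3506/3211259) = 208522033843/14485828786050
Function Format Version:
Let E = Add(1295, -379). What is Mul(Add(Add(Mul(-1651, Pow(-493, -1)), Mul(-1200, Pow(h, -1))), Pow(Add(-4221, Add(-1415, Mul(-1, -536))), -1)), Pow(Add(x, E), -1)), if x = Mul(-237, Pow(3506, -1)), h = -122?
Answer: Rational(208522033843, 14485828786050) ≈ 0.014395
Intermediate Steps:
x = Rational(-237, 3506) (x = Mul(-237, Rational(1, 3506)) = Rational(-237, 3506) ≈ -0.067598)
E = 916
Mul(Add(Add(Mul(-1651, Pow(-493, -1)), Mul(-1200, Pow(h, -1))), Pow(Add(-4221, Add(-1415, Mul(-1, -536))), -1)), Pow(Add(x, E), -1)) = Mul(Add(Add(Mul(-1651, Pow(-493, -1)), Mul(-1200, Pow(-122, -1))), Pow(Add(-4221, Add(-1415, Mul(-1, -536))), -1)), Pow(Add(Rational(-237, 3506), 916), -1)) = Mul(Add(Add(Mul(-1651, Rational(-1, 493)), Mul(-1200, Rational(-1, 122))), Pow(Add(-4221, Add(-1415, 536)), -1)), Pow(Rational(3211259, 3506), -1)) = Mul(Add(Add(Rational(1651, 493), Rational(600, 61)), Pow(Add(-4221, -879), -1)), Rational(3506, 3211259)) = Mul(Add(Rational(396511, 30073), Pow(-5100, -1)), Rational(3506, 3211259)) = Mul(Add(Rational(396511, 30073), Rational(-1, 5100)), Rational(3506, 3211259)) = Mul(Rational(118951531, 9021900), Rational(3506, 3211259)) = Rational(208522033843, 14485828786050)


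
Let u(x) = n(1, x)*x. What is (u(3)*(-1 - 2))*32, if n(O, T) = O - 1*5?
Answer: 1152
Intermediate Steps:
n(O, T) = -5 + O (n(O, T) = O - 5 = -5 + O)
u(x) = -4*x (u(x) = (-5 + 1)*x = -4*x)
(u(3)*(-1 - 2))*32 = ((-4*3)*(-1 - 2))*32 = -12*(-3)*32 = 36*32 = 1152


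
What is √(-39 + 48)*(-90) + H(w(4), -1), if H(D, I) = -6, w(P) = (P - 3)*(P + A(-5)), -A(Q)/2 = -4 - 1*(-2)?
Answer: -276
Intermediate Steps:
A(Q) = 4 (A(Q) = -2*(-4 - 1*(-2)) = -2*(-4 + 2) = -2*(-2) = 4)
w(P) = (-3 + P)*(4 + P) (w(P) = (P - 3)*(P + 4) = (-3 + P)*(4 + P))
√(-39 + 48)*(-90) + H(w(4), -1) = √(-39 + 48)*(-90) - 6 = √9*(-90) - 6 = 3*(-90) - 6 = -270 - 6 = -276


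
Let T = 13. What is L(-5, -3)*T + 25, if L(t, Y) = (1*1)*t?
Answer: -40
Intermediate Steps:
L(t, Y) = t (L(t, Y) = 1*t = t)
L(-5, -3)*T + 25 = -5*13 + 25 = -65 + 25 = -40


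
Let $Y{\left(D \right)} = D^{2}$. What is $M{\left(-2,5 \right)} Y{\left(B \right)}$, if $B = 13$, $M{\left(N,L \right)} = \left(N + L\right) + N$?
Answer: $169$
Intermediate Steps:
$M{\left(N,L \right)} = L + 2 N$ ($M{\left(N,L \right)} = \left(L + N\right) + N = L + 2 N$)
$M{\left(-2,5 \right)} Y{\left(B \right)} = \left(5 + 2 \left(-2\right)\right) 13^{2} = \left(5 - 4\right) 169 = 1 \cdot 169 = 169$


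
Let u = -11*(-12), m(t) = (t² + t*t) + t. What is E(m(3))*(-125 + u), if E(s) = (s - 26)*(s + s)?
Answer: -1470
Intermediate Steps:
m(t) = t + 2*t² (m(t) = (t² + t²) + t = 2*t² + t = t + 2*t²)
u = 132
E(s) = 2*s*(-26 + s) (E(s) = (-26 + s)*(2*s) = 2*s*(-26 + s))
E(m(3))*(-125 + u) = (2*(3*(1 + 2*3))*(-26 + 3*(1 + 2*3)))*(-125 + 132) = (2*(3*(1 + 6))*(-26 + 3*(1 + 6)))*7 = (2*(3*7)*(-26 + 3*7))*7 = (2*21*(-26 + 21))*7 = (2*21*(-5))*7 = -210*7 = -1470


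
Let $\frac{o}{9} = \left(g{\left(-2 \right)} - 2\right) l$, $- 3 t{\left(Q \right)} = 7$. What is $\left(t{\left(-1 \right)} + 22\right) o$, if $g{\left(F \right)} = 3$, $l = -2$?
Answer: $-354$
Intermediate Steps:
$t{\left(Q \right)} = - \frac{7}{3}$ ($t{\left(Q \right)} = \left(- \frac{1}{3}\right) 7 = - \frac{7}{3}$)
$o = -18$ ($o = 9 \left(3 - 2\right) \left(-2\right) = 9 \cdot 1 \left(-2\right) = 9 \left(-2\right) = -18$)
$\left(t{\left(-1 \right)} + 22\right) o = \left(- \frac{7}{3} + 22\right) \left(-18\right) = \frac{59}{3} \left(-18\right) = -354$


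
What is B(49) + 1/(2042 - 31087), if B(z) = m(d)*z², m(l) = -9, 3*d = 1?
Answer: -627633406/29045 ≈ -21609.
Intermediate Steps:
d = ⅓ (d = (⅓)*1 = ⅓ ≈ 0.33333)
B(z) = -9*z²
B(49) + 1/(2042 - 31087) = -9*49² + 1/(2042 - 31087) = -9*2401 + 1/(-29045) = -21609 - 1/29045 = -627633406/29045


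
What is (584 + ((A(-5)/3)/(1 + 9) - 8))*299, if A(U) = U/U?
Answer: 5167019/30 ≈ 1.7223e+5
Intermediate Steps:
A(U) = 1
(584 + ((A(-5)/3)/(1 + 9) - 8))*299 = (584 + ((1/3)/(1 + 9) - 8))*299 = (584 + ((1*(1/3))/10 - 8))*299 = (584 + ((1/10)*(1/3) - 8))*299 = (584 + (1/30 - 8))*299 = (584 - 239/30)*299 = (17281/30)*299 = 5167019/30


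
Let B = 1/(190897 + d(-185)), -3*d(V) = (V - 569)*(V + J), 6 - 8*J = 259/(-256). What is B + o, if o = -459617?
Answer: -68065376929497/148091513 ≈ -4.5962e+5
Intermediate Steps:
J = 1795/2048 (J = ¾ - 259/(8*(-256)) = ¾ - 259*(-1)/(8*256) = ¾ - ⅛*(-259/256) = ¾ + 259/2048 = 1795/2048 ≈ 0.87646)
d(V) = -(-569 + V)*(1795/2048 + V)/3 (d(V) = -(V - 569)*(V + 1795/2048)/3 = -(-569 + V)*(1795/2048 + V)/3)
B = 1024/148091513 (B = 1/(190897 + (1021355/6144 - ⅓*(-185)² + (387839/2048)*(-185))) = 1/(190897 + (1021355/6144 - ⅓*34225 - 71750215/2048)) = 1/(190897 + (1021355/6144 - 34225/3 - 71750215/2048)) = 1/(190897 - 47387015/1024) = 1/(148091513/1024) = 1024/148091513 ≈ 6.9146e-6)
B + o = 1024/148091513 - 459617 = -68065376929497/148091513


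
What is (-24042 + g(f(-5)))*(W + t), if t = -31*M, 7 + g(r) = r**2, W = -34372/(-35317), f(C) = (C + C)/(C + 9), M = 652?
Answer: 17161542611568/35317 ≈ 4.8593e+8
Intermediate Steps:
f(C) = 2*C/(9 + C) (f(C) = (2*C)/(9 + C) = 2*C/(9 + C))
W = 34372/35317 (W = -34372*(-1/35317) = 34372/35317 ≈ 0.97324)
g(r) = -7 + r**2
t = -20212 (t = -31*652 = -20212)
(-24042 + g(f(-5)))*(W + t) = (-24042 + (-7 + (2*(-5)/(9 - 5))**2))*(34372/35317 - 20212) = (-24042 + (-7 + (2*(-5)/4)**2))*(-713792832/35317) = (-24042 + (-7 + (2*(-5)*(1/4))**2))*(-713792832/35317) = (-24042 + (-7 + (-5/2)**2))*(-713792832/35317) = (-24042 + (-7 + 25/4))*(-713792832/35317) = (-24042 - 3/4)*(-713792832/35317) = -96171/4*(-713792832/35317) = 17161542611568/35317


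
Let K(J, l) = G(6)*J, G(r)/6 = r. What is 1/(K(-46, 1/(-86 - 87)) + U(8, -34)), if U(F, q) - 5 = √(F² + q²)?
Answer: -1651/2724581 - 2*√305/2724581 ≈ -0.00061878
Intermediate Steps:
G(r) = 6*r
K(J, l) = 36*J (K(J, l) = (6*6)*J = 36*J)
U(F, q) = 5 + √(F² + q²)
1/(K(-46, 1/(-86 - 87)) + U(8, -34)) = 1/(36*(-46) + (5 + √(8² + (-34)²))) = 1/(-1656 + (5 + √(64 + 1156))) = 1/(-1656 + (5 + √1220)) = 1/(-1656 + (5 + 2*√305)) = 1/(-1651 + 2*√305)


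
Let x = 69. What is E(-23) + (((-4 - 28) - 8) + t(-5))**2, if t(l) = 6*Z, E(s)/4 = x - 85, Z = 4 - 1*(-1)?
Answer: 36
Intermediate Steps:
Z = 5 (Z = 4 + 1 = 5)
E(s) = -64 (E(s) = 4*(69 - 85) = 4*(-16) = -64)
t(l) = 30 (t(l) = 6*5 = 30)
E(-23) + (((-4 - 28) - 8) + t(-5))**2 = -64 + (((-4 - 28) - 8) + 30)**2 = -64 + ((-32 - 8) + 30)**2 = -64 + (-40 + 30)**2 = -64 + (-10)**2 = -64 + 100 = 36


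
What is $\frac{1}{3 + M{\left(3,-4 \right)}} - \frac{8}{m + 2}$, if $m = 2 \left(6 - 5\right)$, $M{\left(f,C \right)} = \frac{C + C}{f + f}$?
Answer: $- \frac{7}{5} \approx -1.4$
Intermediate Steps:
$M{\left(f,C \right)} = \frac{C}{f}$ ($M{\left(f,C \right)} = \frac{2 C}{2 f} = 2 C \frac{1}{2 f} = \frac{C}{f}$)
$m = 2$ ($m = 2 \cdot 1 = 2$)
$\frac{1}{3 + M{\left(3,-4 \right)}} - \frac{8}{m + 2} = \frac{1}{3 - \frac{4}{3}} - \frac{8}{2 + 2} = \frac{1}{3 - \frac{4}{3}} - \frac{8}{4} = \frac{1}{3 - \frac{4}{3}} - 2 = \frac{1}{\frac{5}{3}} - 2 = \frac{3}{5} - 2 = - \frac{7}{5}$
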